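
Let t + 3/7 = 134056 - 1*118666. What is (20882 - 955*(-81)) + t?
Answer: 795386/7 ≈ 1.1363e+5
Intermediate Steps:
t = 107727/7 (t = -3/7 + (134056 - 1*118666) = -3/7 + (134056 - 118666) = -3/7 + 15390 = 107727/7 ≈ 15390.)
(20882 - 955*(-81)) + t = (20882 - 955*(-81)) + 107727/7 = (20882 + 77355) + 107727/7 = 98237 + 107727/7 = 795386/7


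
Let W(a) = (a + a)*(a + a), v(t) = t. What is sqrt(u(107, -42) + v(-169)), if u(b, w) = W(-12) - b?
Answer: 10*sqrt(3) ≈ 17.320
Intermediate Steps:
W(a) = 4*a**2 (W(a) = (2*a)*(2*a) = 4*a**2)
u(b, w) = 576 - b (u(b, w) = 4*(-12)**2 - b = 4*144 - b = 576 - b)
sqrt(u(107, -42) + v(-169)) = sqrt((576 - 1*107) - 169) = sqrt((576 - 107) - 169) = sqrt(469 - 169) = sqrt(300) = 10*sqrt(3)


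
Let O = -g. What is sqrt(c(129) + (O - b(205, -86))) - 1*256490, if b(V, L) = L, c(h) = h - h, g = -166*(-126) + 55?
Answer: -256490 + I*sqrt(20885) ≈ -2.5649e+5 + 144.52*I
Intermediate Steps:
g = 20971 (g = 20916 + 55 = 20971)
c(h) = 0
O = -20971 (O = -1*20971 = -20971)
sqrt(c(129) + (O - b(205, -86))) - 1*256490 = sqrt(0 + (-20971 - 1*(-86))) - 1*256490 = sqrt(0 + (-20971 + 86)) - 256490 = sqrt(0 - 20885) - 256490 = sqrt(-20885) - 256490 = I*sqrt(20885) - 256490 = -256490 + I*sqrt(20885)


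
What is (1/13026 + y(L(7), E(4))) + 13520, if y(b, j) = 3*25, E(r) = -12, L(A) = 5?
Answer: 177088471/13026 ≈ 13595.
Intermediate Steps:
y(b, j) = 75
(1/13026 + y(L(7), E(4))) + 13520 = (1/13026 + 75) + 13520 = 976951/13026 + 13520 = 177088471/13026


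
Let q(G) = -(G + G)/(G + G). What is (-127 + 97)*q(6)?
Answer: 30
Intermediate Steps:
q(G) = -1 (q(G) = -2*G/(2*G) = -2*G*1/(2*G) = -1*1 = -1)
(-127 + 97)*q(6) = (-127 + 97)*(-1) = -30*(-1) = 30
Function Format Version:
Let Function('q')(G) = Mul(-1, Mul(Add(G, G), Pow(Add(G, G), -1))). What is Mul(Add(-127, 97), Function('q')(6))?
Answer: 30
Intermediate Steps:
Function('q')(G) = -1 (Function('q')(G) = Mul(-1, Mul(Mul(2, G), Pow(Mul(2, G), -1))) = Mul(-1, Mul(Mul(2, G), Mul(Rational(1, 2), Pow(G, -1)))) = Mul(-1, 1) = -1)
Mul(Add(-127, 97), Function('q')(6)) = Mul(Add(-127, 97), -1) = Mul(-30, -1) = 30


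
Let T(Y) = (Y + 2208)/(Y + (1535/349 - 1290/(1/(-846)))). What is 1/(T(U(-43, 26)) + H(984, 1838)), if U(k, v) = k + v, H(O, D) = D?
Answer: 54410466/100006545745 ≈ 0.00054407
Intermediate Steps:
T(Y) = (2208 + Y)/(380879195/349 + Y) (T(Y) = (2208 + Y)/(Y + (1535*(1/349) - 1290/(-1/846))) = (2208 + Y)/(Y + (1535/349 - 1290*(-846))) = (2208 + Y)/(Y + (1535/349 + 1091340)) = (2208 + Y)/(Y + 380879195/349) = (2208 + Y)/(380879195/349 + Y))
1/(T(U(-43, 26)) + H(984, 1838)) = 1/(349*(2208 + (-43 + 26))/(380879195 + 349*(-43 + 26)) + 1838) = 1/(349*(2208 - 17)/(380879195 + 349*(-17)) + 1838) = 1/(349*2191/(380879195 - 5933) + 1838) = 1/(349*2191/380873262 + 1838) = 1/(349*(1/380873262)*2191 + 1838) = 1/(109237/54410466 + 1838) = 1/(100006545745/54410466) = 54410466/100006545745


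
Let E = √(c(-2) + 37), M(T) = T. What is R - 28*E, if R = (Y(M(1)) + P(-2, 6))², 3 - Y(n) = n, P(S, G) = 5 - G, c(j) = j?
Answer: 1 - 28*√35 ≈ -164.65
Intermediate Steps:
E = √35 (E = √(-2 + 37) = √35 ≈ 5.9161)
Y(n) = 3 - n
R = 1 (R = ((3 - 1*1) + (5 - 1*6))² = ((3 - 1) + (5 - 6))² = (2 - 1)² = 1² = 1)
R - 28*E = 1 - 28*√35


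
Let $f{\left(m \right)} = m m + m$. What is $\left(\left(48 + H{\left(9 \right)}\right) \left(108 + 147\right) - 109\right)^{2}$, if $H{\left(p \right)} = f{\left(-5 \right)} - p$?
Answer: $223084096$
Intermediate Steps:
$f{\left(m \right)} = m + m^{2}$ ($f{\left(m \right)} = m^{2} + m = m + m^{2}$)
$H{\left(p \right)} = 20 - p$ ($H{\left(p \right)} = - 5 \left(1 - 5\right) - p = \left(-5\right) \left(-4\right) - p = 20 - p$)
$\left(\left(48 + H{\left(9 \right)}\right) \left(108 + 147\right) - 109\right)^{2} = \left(\left(48 + \left(20 - 9\right)\right) \left(108 + 147\right) - 109\right)^{2} = \left(\left(48 + \left(20 - 9\right)\right) 255 - 109\right)^{2} = \left(\left(48 + 11\right) 255 - 109\right)^{2} = \left(59 \cdot 255 - 109\right)^{2} = \left(15045 - 109\right)^{2} = 14936^{2} = 223084096$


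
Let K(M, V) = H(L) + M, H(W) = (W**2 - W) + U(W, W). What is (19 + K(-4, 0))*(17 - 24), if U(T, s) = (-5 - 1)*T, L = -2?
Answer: -231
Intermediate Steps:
U(T, s) = -6*T
H(W) = W**2 - 7*W (H(W) = (W**2 - W) - 6*W = W**2 - 7*W)
K(M, V) = 18 + M (K(M, V) = -2*(-7 - 2) + M = -2*(-9) + M = 18 + M)
(19 + K(-4, 0))*(17 - 24) = (19 + (18 - 4))*(17 - 24) = (19 + 14)*(-7) = 33*(-7) = -231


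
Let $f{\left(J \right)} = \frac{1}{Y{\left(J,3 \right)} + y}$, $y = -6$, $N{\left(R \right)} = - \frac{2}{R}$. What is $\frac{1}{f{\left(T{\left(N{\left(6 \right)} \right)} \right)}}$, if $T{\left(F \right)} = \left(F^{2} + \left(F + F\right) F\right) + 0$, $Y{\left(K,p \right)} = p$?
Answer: $-3$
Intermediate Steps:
$T{\left(F \right)} = 3 F^{2}$ ($T{\left(F \right)} = \left(F^{2} + 2 F F\right) + 0 = \left(F^{2} + 2 F^{2}\right) + 0 = 3 F^{2} + 0 = 3 F^{2}$)
$f{\left(J \right)} = - \frac{1}{3}$ ($f{\left(J \right)} = \frac{1}{3 - 6} = \frac{1}{-3} = - \frac{1}{3}$)
$\frac{1}{f{\left(T{\left(N{\left(6 \right)} \right)} \right)}} = \frac{1}{- \frac{1}{3}} = -3$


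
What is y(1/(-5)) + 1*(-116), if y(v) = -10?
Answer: -126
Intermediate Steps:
y(1/(-5)) + 1*(-116) = -10 + 1*(-116) = -10 - 116 = -126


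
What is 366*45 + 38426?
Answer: 54896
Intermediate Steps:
366*45 + 38426 = 16470 + 38426 = 54896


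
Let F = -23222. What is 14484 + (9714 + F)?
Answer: 976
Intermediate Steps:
14484 + (9714 + F) = 14484 + (9714 - 23222) = 14484 - 13508 = 976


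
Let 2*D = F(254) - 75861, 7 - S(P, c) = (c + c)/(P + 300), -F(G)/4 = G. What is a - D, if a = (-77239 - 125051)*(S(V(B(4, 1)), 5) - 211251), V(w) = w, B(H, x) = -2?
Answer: 12734313008053/298 ≈ 4.2733e+10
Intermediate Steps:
F(G) = -4*G
S(P, c) = 7 - 2*c/(300 + P) (S(P, c) = 7 - (c + c)/(P + 300) = 7 - 2*c/(300 + P))
D = -76877/2 (D = (-4*254 - 75861)/2 = (-1016 - 75861)/2 = (1/2)*(-76877) = -76877/2 ≈ -38439.)
a = 6367150776690/149 (a = (-77239 - 125051)*((2100 - 2*5 + 7*(-2))/(300 - 2) - 211251) = -202290*((2100 - 10 - 14)/298 - 211251) = -202290*((1/298)*2076 - 211251) = -202290*(1038/149 - 211251) = -202290*(-31475361/149) = 6367150776690/149 ≈ 4.2733e+10)
a - D = 6367150776690/149 - 1*(-76877/2) = 6367150776690/149 + 76877/2 = 12734313008053/298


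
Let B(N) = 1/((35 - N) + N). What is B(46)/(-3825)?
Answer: -1/133875 ≈ -7.4697e-6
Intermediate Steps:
B(N) = 1/35
B(46)/(-3825) = (1/35)/(-3825) = (1/35)*(-1/3825) = -1/133875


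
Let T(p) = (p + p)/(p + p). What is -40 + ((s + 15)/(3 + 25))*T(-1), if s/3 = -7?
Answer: -563/14 ≈ -40.214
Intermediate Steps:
s = -21 (s = 3*(-7) = -21)
T(p) = 1 (T(p) = (2*p)/((2*p)) = (2*p)*(1/(2*p)) = 1)
-40 + ((s + 15)/(3 + 25))*T(-1) = -40 + ((-21 + 15)/(3 + 25))*1 = -40 - 6/28*1 = -40 - 6*1/28*1 = -40 - 3/14*1 = -40 - 3/14 = -563/14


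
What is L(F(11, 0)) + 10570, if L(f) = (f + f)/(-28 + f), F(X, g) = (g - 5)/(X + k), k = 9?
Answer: 1194412/113 ≈ 10570.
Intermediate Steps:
F(X, g) = (-5 + g)/(9 + X) (F(X, g) = (g - 5)/(X + 9) = (-5 + g)/(9 + X))
L(f) = 2*f/(-28 + f) (L(f) = (2*f)/(-28 + f) = 2*f/(-28 + f))
L(F(11, 0)) + 10570 = 2*((-5 + 0)/(9 + 11))/(-28 + (-5 + 0)/(9 + 11)) + 10570 = 2*(-5/20)/(-28 - 5/20) + 10570 = 2*((1/20)*(-5))/(-28 + (1/20)*(-5)) + 10570 = 2*(-¼)/(-28 - ¼) + 10570 = 2*(-¼)/(-113/4) + 10570 = 2*(-¼)*(-4/113) + 10570 = 2/113 + 10570 = 1194412/113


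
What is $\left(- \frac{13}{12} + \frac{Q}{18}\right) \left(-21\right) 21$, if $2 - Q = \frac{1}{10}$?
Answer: $\frac{2156}{5} \approx 431.2$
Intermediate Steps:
$Q = \frac{19}{10}$ ($Q = 2 - \frac{1}{10} = \frac{19}{10} \approx 1.9$)
$\left(- \frac{13}{12} + \frac{Q}{18}\right) \left(-21\right) 21 = \left(- \frac{13}{12} + \frac{19}{10 \cdot 18}\right) \left(-21\right) 21 = \left(\left(-13\right) \frac{1}{12} + \frac{19}{10} \cdot \frac{1}{18}\right) \left(-21\right) 21 = \left(- \frac{13}{12} + \frac{19}{180}\right) \left(-21\right) 21 = \left(- \frac{44}{45}\right) \left(-21\right) 21 = \frac{308}{15} \cdot 21 = \frac{2156}{5}$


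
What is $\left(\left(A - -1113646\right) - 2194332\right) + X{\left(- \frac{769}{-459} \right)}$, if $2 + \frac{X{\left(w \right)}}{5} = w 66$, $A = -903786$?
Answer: $- \frac{303541156}{153} \approx -1.9839 \cdot 10^{6}$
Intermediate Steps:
$X{\left(w \right)} = -10 + 330 w$ ($X{\left(w \right)} = -10 + 5 w 66 = -10 + 5 \cdot 66 w = -10 + 330 w$)
$\left(\left(A - -1113646\right) - 2194332\right) + X{\left(- \frac{769}{-459} \right)} = \left(\left(-903786 - -1113646\right) - 2194332\right) - \left(10 - 330 \left(- \frac{769}{-459}\right)\right) = \left(\left(-903786 + 1113646\right) - 2194332\right) - \left(10 - 330 \left(\left(-769\right) \left(- \frac{1}{459}\right)\right)\right) = \left(209860 - 2194332\right) + \left(-10 + 330 \cdot \frac{769}{459}\right) = -1984472 + \left(-10 + \frac{84590}{153}\right) = -1984472 + \frac{83060}{153} = - \frac{303541156}{153}$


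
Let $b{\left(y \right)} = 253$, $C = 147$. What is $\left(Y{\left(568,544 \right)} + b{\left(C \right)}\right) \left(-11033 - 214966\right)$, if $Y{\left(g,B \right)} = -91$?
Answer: $-36611838$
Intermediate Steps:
$\left(Y{\left(568,544 \right)} + b{\left(C \right)}\right) \left(-11033 - 214966\right) = \left(-91 + 253\right) \left(-11033 - 214966\right) = 162 \left(-225999\right) = -36611838$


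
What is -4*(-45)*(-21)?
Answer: -3780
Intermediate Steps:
-4*(-45)*(-21) = 180*(-21) = -3780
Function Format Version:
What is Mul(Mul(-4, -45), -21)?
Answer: -3780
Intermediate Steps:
Mul(Mul(-4, -45), -21) = Mul(180, -21) = -3780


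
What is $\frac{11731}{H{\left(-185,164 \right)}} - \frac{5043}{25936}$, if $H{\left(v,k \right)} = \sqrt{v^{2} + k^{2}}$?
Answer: $- \frac{5043}{25936} + \frac{11731 \sqrt{61121}}{61121} \approx 47.256$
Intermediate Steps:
$H{\left(v,k \right)} = \sqrt{k^{2} + v^{2}}$
$\frac{11731}{H{\left(-185,164 \right)}} - \frac{5043}{25936} = \frac{11731}{\sqrt{164^{2} + \left(-185\right)^{2}}} - \frac{5043}{25936} = \frac{11731}{\sqrt{26896 + 34225}} - \frac{5043}{25936} = \frac{11731}{\sqrt{61121}} - \frac{5043}{25936} = 11731 \frac{\sqrt{61121}}{61121} - \frac{5043}{25936} = \frac{11731 \sqrt{61121}}{61121} - \frac{5043}{25936} = - \frac{5043}{25936} + \frac{11731 \sqrt{61121}}{61121}$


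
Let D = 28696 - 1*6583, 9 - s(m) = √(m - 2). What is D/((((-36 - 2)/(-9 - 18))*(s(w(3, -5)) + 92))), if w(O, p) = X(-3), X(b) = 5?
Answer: 60302151/387524 + 597051*√3/387524 ≈ 158.28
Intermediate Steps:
w(O, p) = 5
s(m) = 9 - √(-2 + m) (s(m) = 9 - √(m - 2) = 9 - √(-2 + m))
D = 22113 (D = 28696 - 6583 = 22113)
D/((((-36 - 2)/(-9 - 18))*(s(w(3, -5)) + 92))) = 22113/((((-36 - 2)/(-9 - 18))*((9 - √(-2 + 5)) + 92))) = 22113/(((-38/(-27))*((9 - √3) + 92))) = 22113/(((-38*(-1/27))*(101 - √3))) = 22113/((38*(101 - √3)/27)) = 22113/(3838/27 - 38*√3/27)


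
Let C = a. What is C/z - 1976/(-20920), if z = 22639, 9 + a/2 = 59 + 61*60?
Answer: 24995133/59200985 ≈ 0.42221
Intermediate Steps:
a = 7420 (a = -18 + 2*(59 + 61*60) = -18 + 2*(59 + 3660) = -18 + 2*3719 = -18 + 7438 = 7420)
C = 7420
C/z - 1976/(-20920) = 7420/22639 - 1976/(-20920) = 7420*(1/22639) - 1976*(-1/20920) = 7420/22639 + 247/2615 = 24995133/59200985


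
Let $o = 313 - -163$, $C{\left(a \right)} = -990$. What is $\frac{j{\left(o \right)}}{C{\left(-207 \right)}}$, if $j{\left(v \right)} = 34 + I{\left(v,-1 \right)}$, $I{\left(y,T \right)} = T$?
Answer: $- \frac{1}{30} \approx -0.033333$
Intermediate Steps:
$o = 476$ ($o = 313 + 163 = 476$)
$j{\left(v \right)} = 33$ ($j{\left(v \right)} = 34 - 1 = 33$)
$\frac{j{\left(o \right)}}{C{\left(-207 \right)}} = \frac{33}{-990} = 33 \left(- \frac{1}{990}\right) = - \frac{1}{30}$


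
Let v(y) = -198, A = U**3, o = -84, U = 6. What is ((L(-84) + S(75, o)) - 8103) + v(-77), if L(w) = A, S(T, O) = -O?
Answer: -8001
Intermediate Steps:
A = 216 (A = 6**3 = 216)
L(w) = 216
((L(-84) + S(75, o)) - 8103) + v(-77) = ((216 - 1*(-84)) - 8103) - 198 = ((216 + 84) - 8103) - 198 = (300 - 8103) - 198 = -7803 - 198 = -8001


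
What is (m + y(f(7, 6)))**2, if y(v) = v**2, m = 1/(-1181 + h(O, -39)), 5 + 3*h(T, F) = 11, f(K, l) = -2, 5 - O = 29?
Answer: 22231225/1390041 ≈ 15.993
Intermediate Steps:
O = -24 (O = 5 - 1*29 = 5 - 29 = -24)
h(T, F) = 2 (h(T, F) = -5/3 + (1/3)*11 = -5/3 + 11/3 = 2)
m = -1/1179 (m = 1/(-1181 + 2) = 1/(-1179) = -1/1179 ≈ -0.00084818)
(m + y(f(7, 6)))**2 = (-1/1179 + (-2)**2)**2 = (-1/1179 + 4)**2 = (4715/1179)**2 = 22231225/1390041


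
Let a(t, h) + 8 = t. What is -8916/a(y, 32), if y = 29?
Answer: -2972/7 ≈ -424.57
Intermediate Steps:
a(t, h) = -8 + t
-8916/a(y, 32) = -8916/(-8 + 29) = -8916/21 = -8916*1/21 = -2972/7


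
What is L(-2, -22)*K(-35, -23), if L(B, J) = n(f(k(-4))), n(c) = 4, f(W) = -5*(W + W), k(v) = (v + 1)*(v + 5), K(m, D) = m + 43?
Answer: 32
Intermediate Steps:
K(m, D) = 43 + m
k(v) = (1 + v)*(5 + v)
f(W) = -10*W
L(B, J) = 4
L(-2, -22)*K(-35, -23) = 4*(43 - 35) = 4*8 = 32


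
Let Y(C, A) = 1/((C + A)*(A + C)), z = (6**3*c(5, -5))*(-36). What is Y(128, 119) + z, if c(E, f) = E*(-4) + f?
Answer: 11860149601/61009 ≈ 1.9440e+5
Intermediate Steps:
c(E, f) = f - 4*E (c(E, f) = -4*E + f = f - 4*E)
z = 194400 (z = (6**3*(-5 - 4*5))*(-36) = (216*(-5 - 20))*(-36) = (216*(-25))*(-36) = -5400*(-36) = 194400)
Y(C, A) = (A + C)**(-2) (Y(C, A) = 1/((A + C)*(A + C)) = 1/((A + C)**2) = (A + C)**(-2))
Y(128, 119) + z = (119 + 128)**(-2) + 194400 = 247**(-2) + 194400 = 1/61009 + 194400 = 11860149601/61009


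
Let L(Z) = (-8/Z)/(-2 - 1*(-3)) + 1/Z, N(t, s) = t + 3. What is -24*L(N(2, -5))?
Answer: 168/5 ≈ 33.600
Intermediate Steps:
N(t, s) = 3 + t
L(Z) = -7/Z (L(Z) = (-8/Z)/(-2 + 3) + 1/Z = -8/Z/1 + 1/Z = -8/Z*1 + 1/Z = -8/Z + 1/Z = -7/Z)
-24*L(N(2, -5)) = -(-168)/(3 + 2) = -(-168)/5 = -24*(-7/5) = 168/5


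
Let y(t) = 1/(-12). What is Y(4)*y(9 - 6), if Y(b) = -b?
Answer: 1/3 ≈ 0.33333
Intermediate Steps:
y(t) = -1/12
Y(4)*y(9 - 6) = -1*4*(-1/12) = -4*(-1/12) = 1/3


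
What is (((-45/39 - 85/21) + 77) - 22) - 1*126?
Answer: -20803/273 ≈ -76.201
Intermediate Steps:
(((-45/39 - 85/21) + 77) - 22) - 1*126 = (((-45*1/39 - 85*1/21) + 77) - 22) - 126 = (((-15/13 - 85/21) + 77) - 22) - 126 = ((-1420/273 + 77) - 22) - 126 = (19601/273 - 22) - 126 = 13595/273 - 126 = -20803/273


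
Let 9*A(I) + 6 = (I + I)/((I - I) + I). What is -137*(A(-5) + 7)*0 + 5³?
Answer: 125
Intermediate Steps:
A(I) = -4/9 (A(I) = -⅔ + ((I + I)/((I - I) + I))/9 = -⅔ + ((2*I)/(0 + I))/9 = -⅔ + ((2*I)/I)/9 = -⅔ + (⅑)*2 = -⅔ + 2/9 = -4/9)
-137*(A(-5) + 7)*0 + 5³ = -137*(-4/9 + 7)*0 + 5³ = -8083*0/9 + 125 = -137*0 + 125 = 0 + 125 = 125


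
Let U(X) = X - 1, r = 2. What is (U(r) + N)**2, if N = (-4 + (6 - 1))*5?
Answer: 36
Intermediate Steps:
U(X) = -1 + X
N = 5 (N = (-4 + 5)*5 = 1*5 = 5)
(U(r) + N)**2 = ((-1 + 2) + 5)**2 = (1 + 5)**2 = 6**2 = 36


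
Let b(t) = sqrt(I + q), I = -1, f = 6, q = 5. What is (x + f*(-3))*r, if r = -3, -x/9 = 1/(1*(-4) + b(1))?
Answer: 81/2 ≈ 40.500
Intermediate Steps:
b(t) = 2 (b(t) = sqrt(-1 + 5) = sqrt(4) = 2)
x = 9/2 (x = -9/(1*(-4) + 2) = -9/(-4 + 2) = -9/(-2) = -9*(-1)/2 = -9*(-1/2) = 9/2 ≈ 4.5000)
(x + f*(-3))*r = (9/2 + 6*(-3))*(-3) = (9/2 - 18)*(-3) = -27/2*(-3) = 81/2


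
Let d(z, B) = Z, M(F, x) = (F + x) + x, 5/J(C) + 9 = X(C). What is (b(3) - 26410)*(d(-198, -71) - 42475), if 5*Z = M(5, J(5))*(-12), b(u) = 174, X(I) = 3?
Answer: 1114583988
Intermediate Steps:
J(C) = -⅚ (J(C) = 5/(-9 + 3) = 5/(-6) = 5*(-⅙) = -⅚)
M(F, x) = F + 2*x
Z = -8 (Z = ((5 + 2*(-⅚))*(-12))/5 = ((5 - 5/3)*(-12))/5 = ((10/3)*(-12))/5 = (⅕)*(-40) = -8)
d(z, B) = -8
(b(3) - 26410)*(d(-198, -71) - 42475) = (174 - 26410)*(-8 - 42475) = -26236*(-42483) = 1114583988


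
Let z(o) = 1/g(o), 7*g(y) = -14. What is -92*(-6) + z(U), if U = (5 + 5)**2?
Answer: 1103/2 ≈ 551.50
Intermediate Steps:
g(y) = -2 (g(y) = (1/7)*(-14) = -2)
U = 100 (U = 10**2 = 100)
z(o) = -1/2 (z(o) = 1/(-2) = -1/2)
-92*(-6) + z(U) = -92*(-6) - 1/2 = 552 - 1/2 = 1103/2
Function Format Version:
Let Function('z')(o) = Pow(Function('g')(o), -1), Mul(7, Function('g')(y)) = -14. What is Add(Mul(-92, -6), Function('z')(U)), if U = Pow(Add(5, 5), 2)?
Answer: Rational(1103, 2) ≈ 551.50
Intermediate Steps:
Function('g')(y) = -2 (Function('g')(y) = Mul(Rational(1, 7), -14) = -2)
U = 100 (U = Pow(10, 2) = 100)
Function('z')(o) = Rational(-1, 2) (Function('z')(o) = Pow(-2, -1) = Rational(-1, 2))
Add(Mul(-92, -6), Function('z')(U)) = Add(Mul(-92, -6), Rational(-1, 2)) = Add(552, Rational(-1, 2)) = Rational(1103, 2)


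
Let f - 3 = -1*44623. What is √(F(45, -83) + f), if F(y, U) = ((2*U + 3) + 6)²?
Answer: 3*I*√2219 ≈ 141.32*I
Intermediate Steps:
F(y, U) = (9 + 2*U)² (F(y, U) = ((3 + 2*U) + 6)² = (9 + 2*U)²)
f = -44620 (f = 3 - 1*44623 = 3 - 44623 = -44620)
√(F(45, -83) + f) = √((9 + 2*(-83))² - 44620) = √((9 - 166)² - 44620) = √((-157)² - 44620) = √(24649 - 44620) = √(-19971) = 3*I*√2219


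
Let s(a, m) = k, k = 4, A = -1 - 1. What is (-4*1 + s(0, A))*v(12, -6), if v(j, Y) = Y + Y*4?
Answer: 0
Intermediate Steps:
A = -2
v(j, Y) = 5*Y (v(j, Y) = Y + 4*Y = 5*Y)
s(a, m) = 4
(-4*1 + s(0, A))*v(12, -6) = (-4*1 + 4)*(5*(-6)) = (-4 + 4)*(-30) = 0*(-30) = 0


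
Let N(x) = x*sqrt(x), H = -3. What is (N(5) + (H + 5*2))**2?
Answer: 174 + 70*sqrt(5) ≈ 330.52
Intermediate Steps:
N(x) = x**(3/2)
(N(5) + (H + 5*2))**2 = (5**(3/2) + (-3 + 5*2))**2 = (5*sqrt(5) + (-3 + 10))**2 = (5*sqrt(5) + 7)**2 = (7 + 5*sqrt(5))**2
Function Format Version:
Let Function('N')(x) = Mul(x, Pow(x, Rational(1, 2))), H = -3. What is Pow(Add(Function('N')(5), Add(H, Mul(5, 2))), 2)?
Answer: Add(174, Mul(70, Pow(5, Rational(1, 2)))) ≈ 330.52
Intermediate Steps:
Function('N')(x) = Pow(x, Rational(3, 2))
Pow(Add(Function('N')(5), Add(H, Mul(5, 2))), 2) = Pow(Add(Pow(5, Rational(3, 2)), Add(-3, Mul(5, 2))), 2) = Pow(Add(Mul(5, Pow(5, Rational(1, 2))), Add(-3, 10)), 2) = Pow(Add(Mul(5, Pow(5, Rational(1, 2))), 7), 2) = Pow(Add(7, Mul(5, Pow(5, Rational(1, 2)))), 2)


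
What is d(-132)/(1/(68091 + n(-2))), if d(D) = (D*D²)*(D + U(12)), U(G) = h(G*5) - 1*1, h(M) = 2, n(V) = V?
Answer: 20514930270912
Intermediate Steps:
U(G) = 1 (U(G) = 2 - 1*1 = 2 - 1 = 1)
d(D) = D³*(1 + D) (d(D) = (D*D²)*(D + 1) = D³*(1 + D))
d(-132)/(1/(68091 + n(-2))) = ((-132)³*(1 - 132))/(1/(68091 - 2)) = (-2299968*(-131))/(1/68089) = 301295808/(1/68089) = 301295808*68089 = 20514930270912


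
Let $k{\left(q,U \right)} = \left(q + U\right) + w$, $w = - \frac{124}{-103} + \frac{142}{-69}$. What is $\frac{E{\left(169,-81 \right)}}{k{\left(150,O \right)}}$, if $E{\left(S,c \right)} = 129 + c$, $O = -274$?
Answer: $- \frac{170568}{443669} \approx -0.38445$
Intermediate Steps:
$w = - \frac{6070}{7107}$ ($w = \left(-124\right) \left(- \frac{1}{103}\right) + 142 \left(- \frac{1}{69}\right) = \frac{124}{103} - \frac{142}{69} = - \frac{6070}{7107} \approx -0.85409$)
$k{\left(q,U \right)} = - \frac{6070}{7107} + U + q$ ($k{\left(q,U \right)} = \left(q + U\right) - \frac{6070}{7107} = \left(U + q\right) - \frac{6070}{7107} = - \frac{6070}{7107} + U + q$)
$\frac{E{\left(169,-81 \right)}}{k{\left(150,O \right)}} = \frac{129 - 81}{- \frac{6070}{7107} - 274 + 150} = \frac{48}{- \frac{887338}{7107}} = 48 \left(- \frac{7107}{887338}\right) = - \frac{170568}{443669}$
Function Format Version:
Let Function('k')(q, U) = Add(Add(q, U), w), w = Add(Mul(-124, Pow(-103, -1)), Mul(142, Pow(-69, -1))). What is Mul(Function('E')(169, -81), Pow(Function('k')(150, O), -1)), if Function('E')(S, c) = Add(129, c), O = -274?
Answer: Rational(-170568, 443669) ≈ -0.38445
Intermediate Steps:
w = Rational(-6070, 7107) (w = Add(Mul(-124, Rational(-1, 103)), Mul(142, Rational(-1, 69))) = Add(Rational(124, 103), Rational(-142, 69)) = Rational(-6070, 7107) ≈ -0.85409)
Function('k')(q, U) = Add(Rational(-6070, 7107), U, q) (Function('k')(q, U) = Add(Add(q, U), Rational(-6070, 7107)) = Add(Add(U, q), Rational(-6070, 7107)) = Add(Rational(-6070, 7107), U, q))
Mul(Function('E')(169, -81), Pow(Function('k')(150, O), -1)) = Mul(Add(129, -81), Pow(Add(Rational(-6070, 7107), -274, 150), -1)) = Mul(48, Pow(Rational(-887338, 7107), -1)) = Mul(48, Rational(-7107, 887338)) = Rational(-170568, 443669)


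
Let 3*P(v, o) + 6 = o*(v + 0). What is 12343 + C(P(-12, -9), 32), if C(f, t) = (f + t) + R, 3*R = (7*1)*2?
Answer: 37241/3 ≈ 12414.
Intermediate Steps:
P(v, o) = -2 + o*v/3 (P(v, o) = -2 + (o*(v + 0))/3 = -2 + (o*v)/3 = -2 + o*v/3)
R = 14/3 (R = ((7*1)*2)/3 = (7*2)/3 = (⅓)*14 = 14/3 ≈ 4.6667)
C(f, t) = 14/3 + f + t (C(f, t) = (f + t) + 14/3 = 14/3 + f + t)
12343 + C(P(-12, -9), 32) = 12343 + (14/3 + (-2 + (⅓)*(-9)*(-12)) + 32) = 12343 + (14/3 + (-2 + 36) + 32) = 12343 + (14/3 + 34 + 32) = 12343 + 212/3 = 37241/3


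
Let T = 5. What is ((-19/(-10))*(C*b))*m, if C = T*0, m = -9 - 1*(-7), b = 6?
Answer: 0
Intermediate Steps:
m = -2 (m = -9 + 7 = -2)
C = 0 (C = 5*0 = 0)
((-19/(-10))*(C*b))*m = ((-19/(-10))*(0*6))*(-2) = (-19*(-⅒)*0)*(-2) = ((19/10)*0)*(-2) = 0*(-2) = 0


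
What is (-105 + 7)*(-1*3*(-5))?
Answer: -1470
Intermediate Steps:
(-105 + 7)*(-1*3*(-5)) = -(-294)*(-5) = -98*15 = -1470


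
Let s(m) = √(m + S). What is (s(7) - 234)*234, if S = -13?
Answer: -54756 + 234*I*√6 ≈ -54756.0 + 573.18*I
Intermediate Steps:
s(m) = √(-13 + m) (s(m) = √(m - 13) = √(-13 + m))
(s(7) - 234)*234 = (√(-13 + 7) - 234)*234 = (√(-6) - 234)*234 = (I*√6 - 234)*234 = (-234 + I*√6)*234 = -54756 + 234*I*√6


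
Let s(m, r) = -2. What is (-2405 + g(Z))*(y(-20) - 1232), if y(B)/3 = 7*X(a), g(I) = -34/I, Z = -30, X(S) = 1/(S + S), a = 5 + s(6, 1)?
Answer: 14765751/5 ≈ 2.9532e+6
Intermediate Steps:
a = 3 (a = 5 - 2 = 3)
X(S) = 1/(2*S)
y(B) = 7/2 (y(B) = 3*(7*((½)/3)) = 3*(7*((½)*(⅓))) = 3*(7*(⅙)) = 3*(7/6) = 7/2)
(-2405 + g(Z))*(y(-20) - 1232) = (-2405 - 34/(-30))*(7/2 - 1232) = (-2405 - 34*(-1/30))*(-2457/2) = (-2405 + 17/15)*(-2457/2) = -36058/15*(-2457/2) = 14765751/5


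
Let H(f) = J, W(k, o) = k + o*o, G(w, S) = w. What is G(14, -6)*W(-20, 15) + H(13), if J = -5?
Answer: 2865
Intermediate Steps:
W(k, o) = k + o**2
H(f) = -5
G(14, -6)*W(-20, 15) + H(13) = 14*(-20 + 15**2) - 5 = 14*(-20 + 225) - 5 = 14*205 - 5 = 2870 - 5 = 2865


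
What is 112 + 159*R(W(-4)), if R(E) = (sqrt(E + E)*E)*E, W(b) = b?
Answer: 112 + 5088*I*sqrt(2) ≈ 112.0 + 7195.5*I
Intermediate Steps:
R(E) = sqrt(2)*E**(5/2) (R(E) = (sqrt(2*E)*E)*E = ((sqrt(2)*sqrt(E))*E)*E = (sqrt(2)*E**(3/2))*E = sqrt(2)*E**(5/2))
112 + 159*R(W(-4)) = 112 + 159*(sqrt(2)*(-4)**(5/2)) = 112 + 159*(sqrt(2)*(32*I)) = 112 + 159*(32*I*sqrt(2)) = 112 + 5088*I*sqrt(2)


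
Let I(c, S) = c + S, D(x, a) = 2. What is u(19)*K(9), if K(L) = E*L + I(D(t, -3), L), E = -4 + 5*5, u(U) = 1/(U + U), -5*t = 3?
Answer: 100/19 ≈ 5.2632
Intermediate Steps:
t = -3/5 (t = -1/5*3 = -3/5 ≈ -0.60000)
u(U) = 1/(2*U)
I(c, S) = S + c
E = 21 (E = -4 + 25 = 21)
K(L) = 2 + 22*L (K(L) = 21*L + (L + 2) = 21*L + (2 + L) = 2 + 22*L)
u(19)*K(9) = ((1/2)/19)*(2 + 22*9) = ((1/2)*(1/19))*(2 + 198) = (1/38)*200 = 100/19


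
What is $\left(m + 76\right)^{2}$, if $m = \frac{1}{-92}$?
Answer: $\frac{48874081}{8464} \approx 5774.3$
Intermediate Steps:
$m = - \frac{1}{92} \approx -0.01087$
$\left(m + 76\right)^{2} = \left(- \frac{1}{92} + 76\right)^{2} = \left(\frac{6991}{92}\right)^{2} = \frac{48874081}{8464}$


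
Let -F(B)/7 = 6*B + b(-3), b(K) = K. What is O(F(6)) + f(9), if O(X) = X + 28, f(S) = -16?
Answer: -219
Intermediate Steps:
F(B) = 21 - 42*B (F(B) = -7*(6*B - 3) = -7*(-3 + 6*B) = 21 - 42*B)
O(X) = 28 + X
O(F(6)) + f(9) = (28 + (21 - 42*6)) - 16 = (28 + (21 - 252)) - 16 = (28 - 231) - 16 = -203 - 16 = -219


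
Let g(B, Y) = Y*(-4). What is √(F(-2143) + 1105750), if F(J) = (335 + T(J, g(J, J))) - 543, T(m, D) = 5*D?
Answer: √1148402 ≈ 1071.6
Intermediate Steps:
g(B, Y) = -4*Y
F(J) = -208 - 20*J (F(J) = (335 + 5*(-4*J)) - 543 = (335 - 20*J) - 543 = -208 - 20*J)
√(F(-2143) + 1105750) = √((-208 - 20*(-2143)) + 1105750) = √((-208 + 42860) + 1105750) = √(42652 + 1105750) = √1148402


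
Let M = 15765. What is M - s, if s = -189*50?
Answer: 25215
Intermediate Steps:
s = -9450
M - s = 15765 - 1*(-9450) = 15765 + 9450 = 25215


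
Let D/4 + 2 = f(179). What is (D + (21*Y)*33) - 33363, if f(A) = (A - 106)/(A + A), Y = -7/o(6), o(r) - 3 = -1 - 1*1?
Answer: -6841592/179 ≈ -38221.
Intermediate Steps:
o(r) = 1 (o(r) = 3 + (-1 - 1*1) = 3 + (-1 - 1) = 3 - 2 = 1)
Y = -7 (Y = -7/1 = -7*1 = -7)
f(A) = (-106 + A)/(2*A) (f(A) = (-106 + A)/((2*A)) = (-106 + A)*(1/(2*A)) = (-106 + A)/(2*A))
D = -1286/179 (D = -8 + 4*((½)*(-106 + 179)/179) = -8 + 4*((½)*(1/179)*73) = -8 + 4*(73/358) = -8 + 146/179 = -1286/179 ≈ -7.1844)
(D + (21*Y)*33) - 33363 = (-1286/179 + (21*(-7))*33) - 33363 = (-1286/179 - 147*33) - 33363 = (-1286/179 - 4851) - 33363 = -869615/179 - 33363 = -6841592/179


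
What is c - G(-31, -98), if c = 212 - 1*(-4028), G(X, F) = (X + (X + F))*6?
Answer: 5200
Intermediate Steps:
G(X, F) = 6*F + 12*X (G(X, F) = (X + (F + X))*6 = (F + 2*X)*6 = 6*F + 12*X)
c = 4240 (c = 212 + 4028 = 4240)
c - G(-31, -98) = 4240 - (6*(-98) + 12*(-31)) = 4240 - (-588 - 372) = 4240 - 1*(-960) = 4240 + 960 = 5200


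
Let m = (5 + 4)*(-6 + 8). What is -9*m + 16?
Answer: -146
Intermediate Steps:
m = 18 (m = 9*2 = 18)
-9*m + 16 = -9*18 + 16 = -162 + 16 = -146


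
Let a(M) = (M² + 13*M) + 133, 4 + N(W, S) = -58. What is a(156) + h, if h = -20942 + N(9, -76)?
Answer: 5493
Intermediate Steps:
N(W, S) = -62 (N(W, S) = -4 - 58 = -62)
a(M) = 133 + M² + 13*M
h = -21004 (h = -20942 - 62 = -21004)
a(156) + h = (133 + 156² + 13*156) - 21004 = (133 + 24336 + 2028) - 21004 = 26497 - 21004 = 5493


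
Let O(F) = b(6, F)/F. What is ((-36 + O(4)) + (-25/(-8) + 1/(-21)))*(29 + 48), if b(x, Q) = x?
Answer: -58069/24 ≈ -2419.5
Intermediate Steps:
O(F) = 6/F
((-36 + O(4)) + (-25/(-8) + 1/(-21)))*(29 + 48) = ((-36 + 6/4) + (-25/(-8) + 1/(-21)))*(29 + 48) = ((-36 + 6*(1/4)) + (-25*(-1/8) + 1*(-1/21)))*77 = ((-36 + 3/2) + (25/8 - 1/21))*77 = (-69/2 + 517/168)*77 = -5279/168*77 = -58069/24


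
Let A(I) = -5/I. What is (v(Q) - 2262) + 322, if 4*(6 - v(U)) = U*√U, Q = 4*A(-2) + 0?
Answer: -1934 - 5*√10/2 ≈ -1941.9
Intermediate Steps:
Q = 10 (Q = 4*(-5/(-2)) + 0 = 4*(-5*(-½)) + 0 = 4*(5/2) + 0 = 10 + 0 = 10)
v(U) = 6 - U^(3/2)/4 (v(U) = 6 - U*√U/4 = 6 - U^(3/2)/4)
(v(Q) - 2262) + 322 = ((6 - 5*√10/2) - 2262) + 322 = (-2256 - 5*√10/2) + 322 = -1934 - 5*√10/2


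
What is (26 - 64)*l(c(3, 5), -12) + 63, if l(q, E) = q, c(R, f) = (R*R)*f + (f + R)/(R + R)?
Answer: -5093/3 ≈ -1697.7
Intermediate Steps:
c(R, f) = f*R² + (R + f)/(2*R) (c(R, f) = R²*f + (R + f)/((2*R)) = f*R² + (R + f)*(1/(2*R)) = f*R² + (R + f)/(2*R))
(26 - 64)*l(c(3, 5), -12) + 63 = (26 - 64)*((½)*(3 + 5 + 2*5*3³)/3) + 63 = -19*(3 + 5 + 2*5*27)/3 + 63 = -19*(3 + 5 + 270)/3 + 63 = -19*278/3 + 63 = -38*139/3 + 63 = -5282/3 + 63 = -5093/3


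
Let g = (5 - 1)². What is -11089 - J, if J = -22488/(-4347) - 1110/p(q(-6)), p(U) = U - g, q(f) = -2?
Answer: -16164812/1449 ≈ -11156.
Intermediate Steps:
g = 16 (g = 4² = 16)
p(U) = -16 + U (p(U) = U - 1*16 = U - 16 = -16 + U)
J = 96851/1449 (J = -22488/(-4347) - 1110/(-16 - 2) = -22488*(-1/4347) - 1110/(-18) = 7496/1449 - 1110*(-1/18) = 7496/1449 + 185/3 = 96851/1449 ≈ 66.840)
-11089 - J = -11089 - 1*96851/1449 = -11089 - 96851/1449 = -16164812/1449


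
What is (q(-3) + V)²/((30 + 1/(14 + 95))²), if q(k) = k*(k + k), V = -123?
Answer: 130988025/10699441 ≈ 12.243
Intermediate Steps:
q(k) = 2*k² (q(k) = k*(2*k) = 2*k²)
(q(-3) + V)²/((30 + 1/(14 + 95))²) = (2*(-3)² - 123)²/((30 + 1/(14 + 95))²) = (2*9 - 123)²/((30 + 1/109)²) = (18 - 123)²/((30 + 1/109)²) = (-105)²/((3271/109)²) = 11025/(10699441/11881) = 11025*(11881/10699441) = 130988025/10699441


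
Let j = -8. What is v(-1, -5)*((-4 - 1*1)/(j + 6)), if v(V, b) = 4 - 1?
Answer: 15/2 ≈ 7.5000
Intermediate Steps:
v(V, b) = 3
v(-1, -5)*((-4 - 1*1)/(j + 6)) = 3*((-4 - 1*1)/(-8 + 6)) = 3*((-4 - 1)/(-2)) = 3*(-5*(-½)) = 3*(5/2) = 15/2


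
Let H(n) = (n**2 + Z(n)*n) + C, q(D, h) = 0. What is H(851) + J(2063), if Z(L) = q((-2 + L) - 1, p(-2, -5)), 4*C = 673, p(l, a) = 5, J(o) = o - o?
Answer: 2897477/4 ≈ 7.2437e+5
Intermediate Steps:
J(o) = 0
C = 673/4 (C = (1/4)*673 = 673/4 ≈ 168.25)
Z(L) = 0
H(n) = 673/4 + n**2 (H(n) = (n**2 + 0*n) + 673/4 = (n**2 + 0) + 673/4 = n**2 + 673/4 = 673/4 + n**2)
H(851) + J(2063) = (673/4 + 851**2) + 0 = (673/4 + 724201) + 0 = 2897477/4 + 0 = 2897477/4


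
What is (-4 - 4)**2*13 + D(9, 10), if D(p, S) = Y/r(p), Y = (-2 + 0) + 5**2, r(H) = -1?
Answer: 809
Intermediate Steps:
Y = 23 (Y = -2 + 25 = 23)
D(p, S) = -23 (D(p, S) = 23/(-1) = 23*(-1) = -23)
(-4 - 4)**2*13 + D(9, 10) = (-4 - 4)**2*13 - 23 = (-8)**2*13 - 23 = 64*13 - 23 = 832 - 23 = 809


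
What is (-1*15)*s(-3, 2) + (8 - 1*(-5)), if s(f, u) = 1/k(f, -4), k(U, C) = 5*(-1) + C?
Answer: 44/3 ≈ 14.667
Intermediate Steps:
k(U, C) = -5 + C
s(f, u) = -⅑ (s(f, u) = 1/(-5 - 4) = 1/(-9) = -⅑)
(-1*15)*s(-3, 2) + (8 - 1*(-5)) = -1*15*(-⅑) + (8 - 1*(-5)) = -15*(-⅑) + (8 + 5) = 5/3 + 13 = 44/3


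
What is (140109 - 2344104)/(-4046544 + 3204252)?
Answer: 734665/280764 ≈ 2.6167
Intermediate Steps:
(140109 - 2344104)/(-4046544 + 3204252) = -2203995/(-842292) = -2203995*(-1/842292) = 734665/280764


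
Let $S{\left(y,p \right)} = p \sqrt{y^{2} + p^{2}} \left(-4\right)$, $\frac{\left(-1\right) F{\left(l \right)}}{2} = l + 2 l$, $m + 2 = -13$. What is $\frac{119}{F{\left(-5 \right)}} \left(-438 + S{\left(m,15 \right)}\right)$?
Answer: $- \frac{8687}{5} - 3570 \sqrt{2} \approx -6786.1$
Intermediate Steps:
$m = -15$ ($m = -2 - 13 = -15$)
$F{\left(l \right)} = - 6 l$ ($F{\left(l \right)} = - 2 \left(l + 2 l\right) = - 2 \cdot 3 l = - 6 l$)
$S{\left(y,p \right)} = - 4 p \sqrt{p^{2} + y^{2}}$ ($S{\left(y,p \right)} = p \sqrt{p^{2} + y^{2}} \left(-4\right) = - 4 p \sqrt{p^{2} + y^{2}}$)
$\frac{119}{F{\left(-5 \right)}} \left(-438 + S{\left(m,15 \right)}\right) = \frac{119}{\left(-6\right) \left(-5\right)} \left(-438 - 60 \sqrt{15^{2} + \left(-15\right)^{2}}\right) = \frac{119}{30} \left(-438 - 60 \sqrt{225 + 225}\right) = 119 \cdot \frac{1}{30} \left(-438 - 60 \sqrt{450}\right) = \frac{119 \left(-438 - 60 \cdot 15 \sqrt{2}\right)}{30} = \frac{119 \left(-438 - 900 \sqrt{2}\right)}{30} = - \frac{8687}{5} - 3570 \sqrt{2}$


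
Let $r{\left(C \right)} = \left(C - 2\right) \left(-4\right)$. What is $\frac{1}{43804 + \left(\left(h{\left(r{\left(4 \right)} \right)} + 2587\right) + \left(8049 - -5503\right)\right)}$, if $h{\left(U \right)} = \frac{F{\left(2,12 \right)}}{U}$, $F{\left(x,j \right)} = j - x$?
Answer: $\frac{4}{239767} \approx 1.6683 \cdot 10^{-5}$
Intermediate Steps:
$r{\left(C \right)} = 8 - 4 C$ ($r{\left(C \right)} = \left(-2 + C\right) \left(-4\right) = 8 - 4 C$)
$h{\left(U \right)} = \frac{10}{U}$ ($h{\left(U \right)} = \frac{12 - 2}{U} = \frac{10}{U}$)
$\frac{1}{43804 + \left(\left(h{\left(r{\left(4 \right)} \right)} + 2587\right) + \left(8049 - -5503\right)\right)} = \frac{1}{43804 + \left(\left(\frac{10}{8 - 16} + 2587\right) + \left(8049 - -5503\right)\right)} = \frac{1}{43804 + \left(\left(\frac{10}{8 - 16} + 2587\right) + \left(8049 + 5503\right)\right)} = \frac{1}{43804 + \left(\left(\frac{10}{-8} + 2587\right) + 13552\right)} = \frac{1}{43804 + \left(\left(10 \left(- \frac{1}{8}\right) + 2587\right) + 13552\right)} = \frac{1}{43804 + \left(\left(- \frac{5}{4} + 2587\right) + 13552\right)} = \frac{1}{43804 + \left(\frac{10343}{4} + 13552\right)} = \frac{1}{43804 + \frac{64551}{4}} = \frac{1}{\frac{239767}{4}} = \frac{4}{239767}$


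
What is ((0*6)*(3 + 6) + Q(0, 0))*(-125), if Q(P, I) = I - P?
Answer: 0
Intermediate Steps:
((0*6)*(3 + 6) + Q(0, 0))*(-125) = ((0*6)*(3 + 6) + (0 - 1*0))*(-125) = (0*9 + (0 + 0))*(-125) = (0 + 0)*(-125) = 0*(-125) = 0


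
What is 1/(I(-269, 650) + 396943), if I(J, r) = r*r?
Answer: 1/819443 ≈ 1.2203e-6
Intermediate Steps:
I(J, r) = r²
1/(I(-269, 650) + 396943) = 1/(650² + 396943) = 1/(422500 + 396943) = 1/819443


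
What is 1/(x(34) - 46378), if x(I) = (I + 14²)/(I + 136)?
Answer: -17/788403 ≈ -2.1563e-5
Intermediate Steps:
x(I) = (196 + I)/(136 + I) (x(I) = (I + 196)/(136 + I) = (196 + I)/(136 + I))
1/(x(34) - 46378) = 1/((196 + 34)/(136 + 34) - 46378) = 1/(230/170 - 46378) = 1/((1/170)*230 - 46378) = 1/(23/17 - 46378) = 1/(-788403/17) = -17/788403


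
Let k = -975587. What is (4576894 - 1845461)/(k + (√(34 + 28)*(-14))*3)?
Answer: -2664750526171/951769885201 + 114720186*√62/951769885201 ≈ -2.7988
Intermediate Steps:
(4576894 - 1845461)/(k + (√(34 + 28)*(-14))*3) = (4576894 - 1845461)/(-975587 + (√(34 + 28)*(-14))*3) = 2731433/(-975587 + (√62*(-14))*3) = 2731433/(-975587 - 14*√62*3) = 2731433/(-975587 - 42*√62)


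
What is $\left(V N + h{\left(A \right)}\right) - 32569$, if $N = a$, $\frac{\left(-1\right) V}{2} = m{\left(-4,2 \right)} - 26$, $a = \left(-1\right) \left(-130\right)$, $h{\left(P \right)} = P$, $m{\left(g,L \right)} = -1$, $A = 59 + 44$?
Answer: $-25446$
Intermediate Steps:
$A = 103$
$a = 130$
$V = 54$ ($V = - 2 \left(-1 - 26\right) = \left(-2\right) \left(-27\right) = 54$)
$N = 130$
$\left(V N + h{\left(A \right)}\right) - 32569 = \left(54 \cdot 130 + 103\right) - 32569 = \left(7020 + 103\right) - 32569 = 7123 - 32569 = -25446$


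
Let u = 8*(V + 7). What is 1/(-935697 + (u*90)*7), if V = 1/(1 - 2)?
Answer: -1/905457 ≈ -1.1044e-6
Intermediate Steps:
V = -1 (V = 1/(-1) = -1)
u = 48 (u = 8*(-1 + 7) = 8*6 = 48)
1/(-935697 + (u*90)*7) = 1/(-935697 + (48*90)*7) = 1/(-935697 + 4320*7) = 1/(-935697 + 30240) = 1/(-905457) = -1/905457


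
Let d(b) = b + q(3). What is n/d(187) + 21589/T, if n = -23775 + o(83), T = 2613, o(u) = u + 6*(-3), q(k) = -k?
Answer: -28990927/240396 ≈ -120.60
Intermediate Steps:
o(u) = -18 + u (o(u) = u - 18 = -18 + u)
d(b) = -3 + b (d(b) = b - 1*3 = b - 3 = -3 + b)
n = -23710 (n = -23775 + (-18 + 83) = -23775 + 65 = -23710)
n/d(187) + 21589/T = -23710/(-3 + 187) + 21589/2613 = -23710/184 + 21589*(1/2613) = -23710*1/184 + 21589/2613 = -11855/92 + 21589/2613 = -28990927/240396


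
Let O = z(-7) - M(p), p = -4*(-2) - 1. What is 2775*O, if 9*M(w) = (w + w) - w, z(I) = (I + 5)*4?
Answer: -73075/3 ≈ -24358.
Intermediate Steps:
p = 7 (p = 8 - 1 = 7)
z(I) = 20 + 4*I (z(I) = (5 + I)*4 = 20 + 4*I)
M(w) = w/9 (M(w) = ((w + w) - w)/9 = (2*w - w)/9 = w/9)
O = -79/9 (O = (20 + 4*(-7)) - 7/9 = (20 - 28) - 1*7/9 = -8 - 7/9 = -79/9 ≈ -8.7778)
2775*O = 2775*(-79/9) = -73075/3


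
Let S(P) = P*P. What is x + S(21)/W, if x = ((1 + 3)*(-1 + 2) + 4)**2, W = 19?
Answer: 1657/19 ≈ 87.211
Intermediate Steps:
S(P) = P**2
x = 64 (x = (4*1 + 4)**2 = (4 + 4)**2 = 8**2 = 64)
x + S(21)/W = 64 + 21**2/19 = 64 + 441*(1/19) = 64 + 441/19 = 1657/19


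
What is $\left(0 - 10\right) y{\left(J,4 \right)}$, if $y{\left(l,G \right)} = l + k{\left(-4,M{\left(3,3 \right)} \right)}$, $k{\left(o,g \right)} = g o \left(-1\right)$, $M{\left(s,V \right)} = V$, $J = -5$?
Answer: $-70$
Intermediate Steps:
$k{\left(o,g \right)} = - g o$
$y{\left(l,G \right)} = 12 + l$ ($y{\left(l,G \right)} = l - 3 \left(-4\right) = l + 12 = 12 + l$)
$\left(0 - 10\right) y{\left(J,4 \right)} = \left(0 - 10\right) \left(12 - 5\right) = \left(-10\right) 7 = -70$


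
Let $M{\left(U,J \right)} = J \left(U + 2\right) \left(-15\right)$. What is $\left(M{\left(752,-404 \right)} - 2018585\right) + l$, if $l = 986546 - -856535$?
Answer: $4393736$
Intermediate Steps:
$M{\left(U,J \right)} = - 15 J \left(2 + U\right)$ ($M{\left(U,J \right)} = J \left(2 + U\right) \left(-15\right) = - 15 J \left(2 + U\right)$)
$l = 1843081$ ($l = 986546 + 856535 = 1843081$)
$\left(M{\left(752,-404 \right)} - 2018585\right) + l = \left(\left(-15\right) \left(-404\right) \left(2 + 752\right) - 2018585\right) + 1843081 = \left(\left(-15\right) \left(-404\right) 754 - 2018585\right) + 1843081 = \left(4569240 - 2018585\right) + 1843081 = 2550655 + 1843081 = 4393736$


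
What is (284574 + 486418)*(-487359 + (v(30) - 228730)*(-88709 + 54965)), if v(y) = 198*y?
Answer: 5795807768463792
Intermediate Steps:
(284574 + 486418)*(-487359 + (v(30) - 228730)*(-88709 + 54965)) = (284574 + 486418)*(-487359 + (198*30 - 228730)*(-88709 + 54965)) = 770992*(-487359 + (5940 - 228730)*(-33744)) = 770992*(-487359 - 222790*(-33744)) = 770992*(-487359 + 7517825760) = 770992*7517338401 = 5795807768463792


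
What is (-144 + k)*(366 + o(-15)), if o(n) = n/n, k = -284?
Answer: -157076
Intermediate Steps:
o(n) = 1
(-144 + k)*(366 + o(-15)) = (-144 - 284)*(366 + 1) = -428*367 = -157076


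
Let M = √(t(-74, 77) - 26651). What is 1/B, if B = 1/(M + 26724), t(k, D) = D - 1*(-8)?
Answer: 26724 + I*√26566 ≈ 26724.0 + 162.99*I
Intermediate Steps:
t(k, D) = 8 + D (t(k, D) = D + 8 = 8 + D)
M = I*√26566 (M = √((8 + 77) - 26651) = √(85 - 26651) = √(-26566) = I*√26566 ≈ 162.99*I)
B = 1/(26724 + I*√26566) (B = 1/(I*√26566 + 26724) = 1/(26724 + I*√26566) ≈ 3.7418e-5 - 2.282e-7*I)
1/B = 1/(13362/357099371 - I*√26566/714198742)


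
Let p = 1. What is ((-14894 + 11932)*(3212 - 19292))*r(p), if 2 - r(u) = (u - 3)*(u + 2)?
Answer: 381031680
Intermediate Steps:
r(u) = 2 - (-3 + u)*(2 + u) (r(u) = 2 - (u - 3)*(u + 2) = 2 - (-3 + u)*(2 + u))
((-14894 + 11932)*(3212 - 19292))*r(p) = ((-14894 + 11932)*(3212 - 19292))*(8 + 1 - 1*1**2) = (-2962*(-16080))*(8 + 1 - 1*1) = 47628960*(8 + 1 - 1) = 47628960*8 = 381031680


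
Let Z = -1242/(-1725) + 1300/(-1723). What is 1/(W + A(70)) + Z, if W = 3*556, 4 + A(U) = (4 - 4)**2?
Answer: -2429629/71676800 ≈ -0.033897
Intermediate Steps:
Z = -1486/43075 (Z = -1242*(-1/1725) + 1300*(-1/1723) = 18/25 - 1300/1723 = -1486/43075 ≈ -0.034498)
A(U) = -4 (A(U) = -4 + (4 - 4)**2 = -4 + 0**2 = -4 + 0 = -4)
W = 1668
1/(W + A(70)) + Z = 1/(1668 - 4) - 1486/43075 = 1/1664 - 1486/43075 = -2429629/71676800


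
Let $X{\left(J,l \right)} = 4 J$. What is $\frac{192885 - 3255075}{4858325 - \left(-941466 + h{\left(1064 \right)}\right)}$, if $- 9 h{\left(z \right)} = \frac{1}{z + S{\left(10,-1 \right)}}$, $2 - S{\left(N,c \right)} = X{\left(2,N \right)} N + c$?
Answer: $- \frac{13600716885}{25759771727} \approx -0.52798$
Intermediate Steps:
$S{\left(N,c \right)} = 2 - c - 8 N$ ($S{\left(N,c \right)} = 2 - \left(4 \cdot 2 N + c\right) = 2 - \left(8 N + c\right) = 2 - \left(c + 8 N\right) = 2 - c - 8 N$)
$h{\left(z \right)} = - \frac{1}{9 \left(-77 + z\right)}$ ($h{\left(z \right)} = - \frac{1}{9 \left(z - 77\right)} = - \frac{1}{9 \left(-77 + z\right)}$)
$\frac{192885 - 3255075}{4858325 - \left(-941466 + h{\left(1064 \right)}\right)} = \frac{192885 - 3255075}{4858325 + \left(941466 - - \frac{1}{-693 + 9 \cdot 1064}\right)} = - \frac{3062190}{4858325 + \left(941466 - - \frac{1}{-693 + 9576}\right)} = - \frac{3062190}{4858325 + \left(941466 - - \frac{1}{8883}\right)} = - \frac{3062190}{4858325 + \left(941466 + \frac{1}{8883}\right)} = - \frac{3062190}{4858325 + \frac{8363042479}{8883}} = - \frac{3062190}{\frac{51519543454}{8883}} = \left(-3062190\right) \frac{8883}{51519543454} = - \frac{13600716885}{25759771727}$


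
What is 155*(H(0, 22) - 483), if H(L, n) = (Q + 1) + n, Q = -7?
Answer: -72385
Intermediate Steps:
H(L, n) = -6 + n (H(L, n) = (-7 + 1) + n = -6 + n)
155*(H(0, 22) - 483) = 155*((-6 + 22) - 483) = 155*(16 - 483) = 155*(-467) = -72385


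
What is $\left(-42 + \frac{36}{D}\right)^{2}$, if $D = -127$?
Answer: $\frac{28836900}{16129} \approx 1787.9$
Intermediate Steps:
$\left(-42 + \frac{36}{D}\right)^{2} = \left(-42 + \frac{36}{-127}\right)^{2} = \left(-42 + 36 \left(- \frac{1}{127}\right)\right)^{2} = \left(-42 - \frac{36}{127}\right)^{2} = \left(- \frac{5370}{127}\right)^{2} = \frac{28836900}{16129}$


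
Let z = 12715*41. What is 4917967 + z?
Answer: 5439282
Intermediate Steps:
z = 521315
4917967 + z = 4917967 + 521315 = 5439282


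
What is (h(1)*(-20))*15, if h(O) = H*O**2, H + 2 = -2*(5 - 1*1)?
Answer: 3000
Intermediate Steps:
H = -10 (H = -2 - 2*(5 - 1*1) = -2 - 2*(5 - 1) = -2 - 2*4 = -2 - 8 = -10)
h(O) = -10*O**2
(h(1)*(-20))*15 = (-10*1**2*(-20))*15 = (-10*1*(-20))*15 = -10*(-20)*15 = 200*15 = 3000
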